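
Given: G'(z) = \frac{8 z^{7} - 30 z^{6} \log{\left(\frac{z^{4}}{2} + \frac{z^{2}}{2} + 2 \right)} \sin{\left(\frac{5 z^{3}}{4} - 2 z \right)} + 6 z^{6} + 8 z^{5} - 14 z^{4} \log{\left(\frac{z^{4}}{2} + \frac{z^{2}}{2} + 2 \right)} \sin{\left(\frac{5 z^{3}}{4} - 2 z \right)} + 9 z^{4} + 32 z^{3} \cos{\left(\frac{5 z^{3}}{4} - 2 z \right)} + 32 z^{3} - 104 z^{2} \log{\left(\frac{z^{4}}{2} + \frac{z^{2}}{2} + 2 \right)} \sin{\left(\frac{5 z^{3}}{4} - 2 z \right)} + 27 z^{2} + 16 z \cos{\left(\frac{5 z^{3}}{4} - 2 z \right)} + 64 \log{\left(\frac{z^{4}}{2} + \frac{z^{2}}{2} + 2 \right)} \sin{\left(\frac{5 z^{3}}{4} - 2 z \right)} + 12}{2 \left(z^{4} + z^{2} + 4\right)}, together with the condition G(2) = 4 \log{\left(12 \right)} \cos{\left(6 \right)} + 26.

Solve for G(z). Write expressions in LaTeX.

Whatever form G(z) takes, its d/dz must return the stated G'(z).
A general antiderivative is z^{4} + z^{3} + \frac{3 z}{2} + 4 \log{\left(\frac{z^{4}}{2} + \frac{z^{2}}{2} + 2 \right)} \cos{\left(\frac{5 z^{3}}{4} - 2 z \right)} + C.
The condition gives C = 4 \log{\left(12 \right)} \cos{\left(6 \right)} + 26 - (4 \log{\left(12 \right)} \cos{\left(6 \right)} + 27) = -1.
So G(z) = \frac{2 z^{4} + 2 z^{3} + 3 z + 8 \log{\left(\frac{z^{4}}{2} + \frac{z^{2}}{2} + 2 \right)} \cos{\left(\frac{5 z^{3}}{4} - 2 z \right)} - 2}{2}.
Check: d/dz[\frac{2 z^{4} + 2 z^{3} + 3 z + 8 \log{\left(\frac{z^{4}}{2} + \frac{z^{2}}{2} + 2 \right)} \cos{\left(\frac{5 z^{3}}{4} - 2 z \right)} - 2}{2}] = \frac{8 z^{7} - 30 z^{6} \log{\left(\frac{z^{4}}{2} + \frac{z^{2}}{2} + 2 \right)} \sin{\left(\frac{5 z^{3}}{4} - 2 z \right)} + 6 z^{6} + 8 z^{5} - 14 z^{4} \log{\left(\frac{z^{4}}{2} + \frac{z^{2}}{2} + 2 \right)} \sin{\left(\frac{5 z^{3}}{4} - 2 z \right)} + 9 z^{4} + 32 z^{3} \cos{\left(\frac{5 z^{3}}{4} - 2 z \right)} + 32 z^{3} - 104 z^{2} \log{\left(\frac{z^{4}}{2} + \frac{z^{2}}{2} + 2 \right)} \sin{\left(\frac{5 z^{3}}{4} - 2 z \right)} + 27 z^{2} + 16 z \cos{\left(\frac{5 z^{3}}{4} - 2 z \right)} + 64 \log{\left(\frac{z^{4}}{2} + \frac{z^{2}}{2} + 2 \right)} \sin{\left(\frac{5 z^{3}}{4} - 2 z \right)} + 12}{2 z^{4} + 2 z^{2} + 8}, which equals G'(z).

G(z) = \frac{2 z^{4} + 2 z^{3} + 3 z + 8 \log{\left(\frac{z^{4}}{2} + \frac{z^{2}}{2} + 2 \right)} \cos{\left(\frac{5 z^{3}}{4} - 2 z \right)} - 2}{2}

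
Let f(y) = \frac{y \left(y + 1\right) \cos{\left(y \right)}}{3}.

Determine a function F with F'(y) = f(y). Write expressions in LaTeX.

Check any antiderivative F(y) by computing F'(y) and comparing it with f(y).
Check: d/dy[\frac{y^{2} \sin{\left(y \right)} + y \sin{\left(y \right)} + 2 y \cos{\left(y \right)} - 2 \sin{\left(y \right)} + \cos{\left(y \right)}}{3}] = \frac{y^{2} \cos{\left(y \right)}}{3} + \frac{y \cos{\left(y \right)}}{3}, which equals f(y).

An antiderivative is F(y) = \frac{y^{2} \sin{\left(y \right)} + y \sin{\left(y \right)} + 2 y \cos{\left(y \right)} - 2 \sin{\left(y \right)} + \cos{\left(y \right)}}{3}.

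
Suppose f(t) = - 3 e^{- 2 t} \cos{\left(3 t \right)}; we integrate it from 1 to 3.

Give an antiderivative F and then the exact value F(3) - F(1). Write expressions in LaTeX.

A candidate is checked by its d/dt: the result must match f(t).
F(t) = - \frac{9 e^{- 2 t} \sin{\left(3 t \right)}}{13} + \frac{6 e^{- 2 t} \cos{\left(3 t \right)}}{13} is an antiderivative of f.
Check: d/dt[- \frac{9 e^{- 2 t} \sin{\left(3 t \right)}}{13} + \frac{6 e^{- 2 t} \cos{\left(3 t \right)}}{13}] = - 3 e^{- 2 t} \cos{\left(3 t \right)} = f(t).
F(3) = \frac{6 \cos{\left(9 \right)}}{13 e^{6}} - \frac{9 \sin{\left(9 \right)}}{13 e^{6}}; F(1) = \frac{6 \cos{\left(3 \right)}}{13 e^{2}} - \frac{9 \sin{\left(3 \right)}}{13 e^{2}}.
Integral = F(3) - F(1) = \frac{6 \cos{\left(9 \right)}}{13 e^{6}} - \frac{9 \sin{\left(9 \right)}}{13 e^{6}} + \frac{9 \sin{\left(3 \right)}}{13 e^{2}} - \frac{6 \cos{\left(3 \right)}}{13 e^{2}}.

Antiderivative: F(t) = - \frac{9 e^{- 2 t} \sin{\left(3 t \right)}}{13} + \frac{6 e^{- 2 t} \cos{\left(3 t \right)}}{13}; value = \frac{6 \cos{\left(9 \right)}}{13 e^{6}} - \frac{9 \sin{\left(9 \right)}}{13 e^{6}} + \frac{9 \sin{\left(3 \right)}}{13 e^{2}} - \frac{6 \cos{\left(3 \right)}}{13 e^{2}}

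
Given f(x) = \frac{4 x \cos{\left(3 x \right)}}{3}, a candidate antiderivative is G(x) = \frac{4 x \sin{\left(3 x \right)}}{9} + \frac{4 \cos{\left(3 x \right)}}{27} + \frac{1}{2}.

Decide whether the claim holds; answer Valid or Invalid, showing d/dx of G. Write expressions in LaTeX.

Valid: G'(x) = f(x).

d/dx[G] = \frac{4 x \cos{\left(3 x \right)}}{3}
This equals f(x) exactly, so the claim holds.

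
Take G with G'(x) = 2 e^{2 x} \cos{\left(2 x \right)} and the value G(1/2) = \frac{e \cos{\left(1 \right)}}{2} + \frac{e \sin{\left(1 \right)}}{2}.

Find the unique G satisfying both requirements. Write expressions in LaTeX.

For G(x) to be correct, d/dx[G] must agree with the stated G'(x) identically.
A general antiderivative is \frac{e^{2 x} \sin{\left(2 x \right)}}{2} + \frac{e^{2 x} \cos{\left(2 x \right)}}{2} + C.
The condition gives C = \frac{e \cos{\left(1 \right)}}{2} + \frac{e \sin{\left(1 \right)}}{2} - (\frac{e \cos{\left(1 \right)}}{2} + \frac{e \sin{\left(1 \right)}}{2}) = 0.
So G(x) = \frac{e^{2 x} \sin{\left(2 x \right)}}{2} + \frac{e^{2 x} \cos{\left(2 x \right)}}{2}.
Check: d/dx[\frac{e^{2 x} \sin{\left(2 x \right)}}{2} + \frac{e^{2 x} \cos{\left(2 x \right)}}{2}] = 2 e^{2 x} \cos{\left(2 x \right)} = G'(x).

G(x) = \frac{e^{2 x} \sin{\left(2 x \right)}}{2} + \frac{e^{2 x} \cos{\left(2 x \right)}}{2}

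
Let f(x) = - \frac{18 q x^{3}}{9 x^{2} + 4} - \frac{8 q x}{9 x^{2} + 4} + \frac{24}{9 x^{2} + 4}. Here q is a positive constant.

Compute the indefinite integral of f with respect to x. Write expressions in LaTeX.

Integrate term by term and add the pieces.
Check: d/dx[- q x^{2} + 4 \operatorname{atan}{\left(\frac{3 x}{2} \right)}] = \frac{- 18 q x^{3} - 8 q x + 24}{9 x^{2} + 4}, which equals f(x).

F(x) = - q x^{2} + 4 \operatorname{atan}{\left(\frac{3 x}{2} \right)} + C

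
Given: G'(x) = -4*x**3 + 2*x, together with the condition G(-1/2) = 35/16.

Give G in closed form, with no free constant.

G(x) = -x**4 + x**2 + 2

Integrate term by term and add the pieces.
A general antiderivative is -x**4 + x**2 + C.
The condition gives C = 35/16 - (3/16) = 2.
So G(x) = -x**4 + x**2 + 2.
Check: d/dx[-x**4 + x**2 + 2] = -4*x**3 + 2*x = G'(x).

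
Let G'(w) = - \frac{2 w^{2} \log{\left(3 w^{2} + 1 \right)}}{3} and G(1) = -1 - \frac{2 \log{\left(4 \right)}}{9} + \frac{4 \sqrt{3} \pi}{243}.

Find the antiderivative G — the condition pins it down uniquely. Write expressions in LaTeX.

Recover the given G'(w) by differentiating a candidate G(w); any mismatch rules it out.
A general antiderivative is - \frac{2 w^{3} \log{\left(3 w^{2} + 1 \right)}}{9} + \frac{4 w^{3}}{27} - \frac{4 w}{27} + \frac{4 \sqrt{3} \operatorname{atan}{\left(\sqrt{3} w \right)}}{81} + C.
The condition gives C = -1 - \frac{2 \log{\left(4 \right)}}{9} + \frac{4 \sqrt{3} \pi}{243} - (- \frac{2 \log{\left(4 \right)}}{9} + \frac{4 \sqrt{3} \pi}{243}) = -1.
So G(w) = \frac{- 18 w^{3} \log{\left(3 w^{2} + 1 \right)} + 12 w^{3} - 12 w + 4 \sqrt{3} \operatorname{atan}{\left(\sqrt{3} w \right)} - 81}{81}.
Check: d/dw[\frac{- 18 w^{3} \log{\left(3 w^{2} + 1 \right)} + 12 w^{3} - 12 w + 4 \sqrt{3} \operatorname{atan}{\left(\sqrt{3} w \right)} - 81}{81}] = - \frac{2 w^{2} \log{\left(3 w^{2} + 1 \right)}}{3} = G'(w).

G(w) = \frac{- 18 w^{3} \log{\left(3 w^{2} + 1 \right)} + 12 w^{3} - 12 w + 4 \sqrt{3} \operatorname{atan}{\left(\sqrt{3} w \right)} - 81}{81}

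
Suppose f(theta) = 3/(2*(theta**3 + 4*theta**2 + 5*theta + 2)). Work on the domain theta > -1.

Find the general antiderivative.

The denominator factors as 2*(theta + 1)**2*(theta + 2); partial fractions split f into directly integrable pieces: 3/(2*(theta + 2)) - 3/(2*(theta + 1)) + 3/(2*(theta + 1)**2).
Check: d/dtheta[(-3*theta*log(theta + 1) + 3*theta*log(theta + 2) - 3*log(theta + 1) + 3*log(theta + 2) - 3)/(2*theta + 2)] = 3/(2*theta**3 + 8*theta**2 + 10*theta + 4), which equals f(theta).

F(theta) = (-3*theta*log(theta + 1) + 3*theta*log(theta + 2) - 3*log(theta + 1) + 3*log(theta + 2) - 3)/(2*theta + 2) + C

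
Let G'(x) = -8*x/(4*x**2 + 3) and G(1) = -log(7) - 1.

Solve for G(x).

G'(x) matches the chain-rule pattern g'(h)*h' with inner function h(x) = 4*x**2 + 3; substituting u = h(x) collapses the integral.
A general antiderivative is -log(4*x**2 + 3) + C.
The condition gives C = -log(7) - 1 - (-log(7)) = -1.
So G(x) = -log(4*x**2 + 3) - 1.
Check: d/dx[-log(4*x**2 + 3) - 1] = -8*x/(4*x**2 + 3) = G'(x).

G(x) = -log(4*x**2 + 3) - 1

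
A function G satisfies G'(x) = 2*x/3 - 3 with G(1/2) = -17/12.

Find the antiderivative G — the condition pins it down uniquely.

Recover the given G'(x) by differentiating a candidate G(x); any mismatch rules it out.
A general antiderivative is x**2/3 - 3*x + C.
The condition gives C = -17/12 - (-17/12) = 0.
So G(x) = x*(x - 9)/3.
Check: d/dx[x*(x - 9)/3] = 2*x/3 - 3 = G'(x).

G(x) = x*(x - 9)/3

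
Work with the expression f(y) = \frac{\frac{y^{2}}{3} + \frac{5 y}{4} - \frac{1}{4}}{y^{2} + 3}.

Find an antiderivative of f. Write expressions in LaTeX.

An antiderivative is F(y) = \frac{8 y + 15 \log{\left(y^{2} + 3 \right)} - 10 \sqrt{3} \operatorname{atan}{\left(\frac{\sqrt{3} y}{3} \right)}}{24}.

For F(y) to be correct the identity F'(y) - f(y) = 0 must hold.
Check: d/dy[\frac{8 y + 15 \log{\left(y^{2} + 3 \right)} - 10 \sqrt{3} \operatorname{atan}{\left(\frac{\sqrt{3} y}{3} \right)}}{24}] = \frac{4 y^{2} + 15 y - 3}{12 y^{2} + 36}, which equals f(y).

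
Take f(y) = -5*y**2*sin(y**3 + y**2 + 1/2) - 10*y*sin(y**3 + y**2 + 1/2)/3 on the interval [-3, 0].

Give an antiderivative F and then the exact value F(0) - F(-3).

Antiderivative: F(y) = 5*cos(y**3 + y**2 + 1/2)/3; value = -5*cos(35/2)/3 + 5*cos(1/2)/3

The substitution u = y**3 + y**2 + 1/2 works: f is exactly (dF/du)*(du/dy) for that inner function.
F(y) = 5*cos(y**3 + y**2 + 1/2)/3 is an antiderivative of f.
Check: d/dy[5*cos(y**3 + y**2 + 1/2)/3] = -5*y**2*sin(y**3 + y**2 + 1/2) - 10*y*sin(y**3 + y**2 + 1/2)/3 = f(y).
F(0) = 5*cos(1/2)/3; F(-3) = 5*cos(35/2)/3.
Integral = F(0) - F(-3) = -5*cos(35/2)/3 + 5*cos(1/2)/3.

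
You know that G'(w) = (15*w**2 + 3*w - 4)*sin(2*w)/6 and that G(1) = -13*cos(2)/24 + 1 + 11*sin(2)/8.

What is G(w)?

G(w) = -5*w**2*cos(2*w)/4 + 5*w*sin(2*w)/4 - w*cos(2*w)/4 + sin(2*w)/8 + 23*cos(2*w)/24 + 1

Recover the given G'(w) by differentiating a candidate G(w); any mismatch rules it out.
A general antiderivative is -5*w**2*cos(2*w)/4 + 5*w*sin(2*w)/4 - w*cos(2*w)/4 + sin(2*w)/8 + 23*cos(2*w)/24 + C.
The condition gives C = -13*cos(2)/24 + 1 + 11*sin(2)/8 - (-13*cos(2)/24 + 11*sin(2)/8) = 1.
So G(w) = -5*w**2*cos(2*w)/4 + 5*w*sin(2*w)/4 - w*cos(2*w)/4 + sin(2*w)/8 + 23*cos(2*w)/24 + 1.
Check: d/dw[-5*w**2*cos(2*w)/4 + 5*w*sin(2*w)/4 - w*cos(2*w)/4 + sin(2*w)/8 + 23*cos(2*w)/24 + 1] = 5*w**2*sin(2*w)/2 + w*sin(2*w)/2 - 2*sin(2*w)/3, which equals G'(w).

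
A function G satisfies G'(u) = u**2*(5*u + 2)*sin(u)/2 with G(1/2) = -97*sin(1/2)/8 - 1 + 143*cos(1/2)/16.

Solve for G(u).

Whatever form G(u) takes, its d/du must return the stated G'(u).
A general antiderivative is -5*u**3*cos(u)/2 + 15*u**2*sin(u)/2 - u**2*cos(u) + 2*u*sin(u) + 15*u*cos(u) - 15*sin(u) + 2*cos(u) + C.
The condition gives C = -97*sin(1/2)/8 - 1 + 143*cos(1/2)/16 - (-97*sin(1/2)/8 + 143*cos(1/2)/16) = -1.
So G(u) = (-5*u**3*cos(u) + 15*u**2*sin(u) - 2*u**2*cos(u) + 4*u*sin(u) + 30*u*cos(u) - 30*sin(u) + 4*cos(u) - 2)/2.
Check: d/du[(-5*u**3*cos(u) + 15*u**2*sin(u) - 2*u**2*cos(u) + 4*u*sin(u) + 30*u*cos(u) - 30*sin(u) + 4*cos(u) - 2)/2] = 5*u**3*sin(u)/2 + u**2*sin(u), which equals G'(u).

G(u) = (-5*u**3*cos(u) + 15*u**2*sin(u) - 2*u**2*cos(u) + 4*u*sin(u) + 30*u*cos(u) - 30*sin(u) + 4*cos(u) - 2)/2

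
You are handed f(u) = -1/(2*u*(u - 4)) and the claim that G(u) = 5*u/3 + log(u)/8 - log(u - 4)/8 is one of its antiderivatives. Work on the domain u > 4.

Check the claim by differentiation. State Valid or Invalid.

Invalid: d/du[G] - f = 5/3, which is not 0.

d/du[G] = (10*u**2 - 40*u - 3)/(6*u**2 - 24*u)
d/du[G] - f(u) = 5/3 != 0.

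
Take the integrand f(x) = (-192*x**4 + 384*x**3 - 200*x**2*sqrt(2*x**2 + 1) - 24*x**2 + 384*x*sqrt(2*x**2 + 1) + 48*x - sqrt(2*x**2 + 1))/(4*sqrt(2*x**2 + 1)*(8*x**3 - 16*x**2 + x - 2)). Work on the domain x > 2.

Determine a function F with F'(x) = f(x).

Differentiate the proposed F(x) back; it has to land on f(x) exactly.
Check: d/dx[-3*sqrt(2*x**2 + 1) - log(x - 2)/4 - 3*log(4*x**2 + 1/2)] = (-192*x**4 + 384*x**3 - 200*x**2*sqrt(2*x**2 + 1) - 24*x**2 + 384*x*sqrt(2*x**2 + 1) + 48*x - sqrt(2*x**2 + 1))/(32*x**3*sqrt(2*x**2 + 1) - 64*x**2*sqrt(2*x**2 + 1) + 4*x*sqrt(2*x**2 + 1) - 8*sqrt(2*x**2 + 1)), which equals f(x).

An antiderivative is F(x) = -3*sqrt(2*x**2 + 1) - log(x - 2)/4 - 3*log(4*x**2 + 1/2).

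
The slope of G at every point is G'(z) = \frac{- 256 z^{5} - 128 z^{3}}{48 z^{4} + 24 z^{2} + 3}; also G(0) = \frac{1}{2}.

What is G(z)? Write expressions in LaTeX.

G(z) = \frac{- 64 z^{4} + 12 z^{2} + 3}{24 z^{2} + 6}

G'(z) has the shape u'v + uv' for u = - \frac{32 z^{4}}{3} and v = \frac{1}{4 z^{2} + 1} — it is the derivative of the product u*v.
A general antiderivative is - \frac{32 z^{4}}{3 \left(4 z^{2} + 1\right)} + C.
The condition gives C = \frac{1}{2} - (0) = \frac{1}{2}.
So G(z) = \frac{- 64 z^{4} + 12 z^{2} + 3}{24 z^{2} + 6}.
Check: d/dz[\frac{- 64 z^{4} + 12 z^{2} + 3}{24 z^{2} + 6}] = \frac{- 256 z^{5} - 128 z^{3}}{48 z^{4} + 24 z^{2} + 3} = G'(z).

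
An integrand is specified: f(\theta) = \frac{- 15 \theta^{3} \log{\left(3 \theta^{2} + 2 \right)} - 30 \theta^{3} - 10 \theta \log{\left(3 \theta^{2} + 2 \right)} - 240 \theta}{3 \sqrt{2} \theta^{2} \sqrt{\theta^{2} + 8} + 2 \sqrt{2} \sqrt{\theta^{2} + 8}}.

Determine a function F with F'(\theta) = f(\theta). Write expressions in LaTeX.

Recognize the product-rule pattern: f = u'v + uv' with u = - 5 \sqrt{\frac{\theta^{2}}{2} + 4}, v = \log{\left(3 \theta^{2} + 2 \right)}, so integration by parts undoes it.
Check: d/d\theta[- 5 \sqrt{\frac{\theta^{2}}{2} + 4} \log{\left(3 \theta^{2} + 2 \right)}] = \frac{- 15 \theta^{3} \log{\left(3 \theta^{2} + 2 \right)} - 30 \theta^{3} - 10 \theta \log{\left(3 \theta^{2} + 2 \right)} - 240 \theta}{3 \sqrt{2} \theta^{2} \sqrt{\theta^{2} + 8} + 2 \sqrt{2} \sqrt{\theta^{2} + 8}} = f(\theta).

An antiderivative is F(\theta) = - 5 \sqrt{\frac{\theta^{2}}{2} + 4} \log{\left(3 \theta^{2} + 2 \right)}.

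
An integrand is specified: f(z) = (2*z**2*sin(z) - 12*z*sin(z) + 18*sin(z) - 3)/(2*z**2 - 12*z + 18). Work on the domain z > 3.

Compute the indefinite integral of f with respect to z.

F(z) = (-2*(z - 3)*cos(z) + 3)/(2*(z - 3)) + C

Since d/dz undoes antidifferentiation here, F'(z) = f(z) is required of F(z).
Check: d/dz[(-2*(z - 3)*cos(z) + 3)/(2*(z - 3))] = (2*z**2*sin(z) - 12*z*sin(z) + 18*sin(z) - 3)/(2*z**2 - 12*z + 18) = f(z).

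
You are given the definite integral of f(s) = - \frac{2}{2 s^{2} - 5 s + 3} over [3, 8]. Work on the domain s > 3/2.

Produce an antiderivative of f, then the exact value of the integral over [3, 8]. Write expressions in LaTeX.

Antiderivative: F(s) = - 2 \log{\left(s - \frac{3}{2} \right)} + 2 \log{\left(s - 1 \right)}; value = - 2 \log{\left(\frac{13}{2} \right)} - 2 \log{\left(2 \right)} + 2 \log{\left(\frac{3}{2} \right)} + 2 \log{\left(7 \right)}

Factor the denominator (\left(s - 1\right) \left(2 s - 3\right)) and decompose: f = - \frac{4}{2 s - 3} + \frac{2}{s - 1}; each piece integrates to a log, atan, or power term.
F(s) = - 2 \log{\left(s - \frac{3}{2} \right)} + 2 \log{\left(s - 1 \right)} is an antiderivative of f.
Check: d/ds[- 2 \log{\left(s - \frac{3}{2} \right)} + 2 \log{\left(s - 1 \right)}] = - \frac{2}{2 s^{2} - 5 s + 3} = f(s).
F(8) = - 2 \log{\left(\frac{13}{2} \right)} + 2 \log{\left(7 \right)}; F(3) = - 2 \log{\left(\frac{3}{2} \right)} + 2 \log{\left(2 \right)}.
Integral = F(8) - F(3) = - 2 \log{\left(\frac{13}{2} \right)} - 2 \log{\left(2 \right)} + 2 \log{\left(\frac{3}{2} \right)} + 2 \log{\left(7 \right)}.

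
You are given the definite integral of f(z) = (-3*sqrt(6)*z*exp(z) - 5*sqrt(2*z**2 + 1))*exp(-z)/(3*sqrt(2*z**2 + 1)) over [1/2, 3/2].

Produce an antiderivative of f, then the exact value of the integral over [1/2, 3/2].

Recover f(z) by differentiating a candidate F(z); any mismatch rules it out.
F(z) = (-3*sqrt(6)*sqrt(2*z**2 + 1)*exp(z) + 10)*exp(-z)/6 is an antiderivative of f.
Check: d/dz[(-3*sqrt(6)*sqrt(2*z**2 + 1)*exp(z) + 10)*exp(-z)/6] = (-3*sqrt(6)*z*exp(z) - 5*sqrt(2*z**2 + 1))*exp(-z)/(3*sqrt(2*z**2 + 1)) = f(z).
F(3/2) = -sqrt(33)/2 + 5*exp(-3/2)/3; F(1/2) = -3/2 + 5*exp(-1/2)/3.
Integral = F(3/2) - F(1/2) = -sqrt(33)/2 - 5*exp(-1/2)/3 + 5*exp(-3/2)/3 + 3/2.

Antiderivative: F(z) = (-3*sqrt(6)*sqrt(2*z**2 + 1)*exp(z) + 10)*exp(-z)/6; value = -sqrt(33)/2 - 5*exp(-1/2)/3 + 5*exp(-3/2)/3 + 3/2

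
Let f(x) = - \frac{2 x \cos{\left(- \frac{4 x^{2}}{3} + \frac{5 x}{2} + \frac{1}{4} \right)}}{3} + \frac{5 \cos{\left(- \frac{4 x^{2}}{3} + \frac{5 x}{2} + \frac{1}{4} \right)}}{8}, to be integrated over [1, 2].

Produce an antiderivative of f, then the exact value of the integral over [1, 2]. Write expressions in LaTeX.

Antiderivative: F(x) = \frac{\sin{\left(- \frac{4 x^{2}}{3} + \frac{5 x}{2} + \frac{1}{4} \right)}}{4}; value = - \frac{\sin{\left(\frac{17}{12} \right)}}{4} - \frac{\sin{\left(\frac{1}{12} \right)}}{4}

The substitution u = - \frac{4 x^{2}}{3} + \frac{5 x}{2} + \frac{1}{4} works: f is exactly (dF/du)*(du/dx) for that inner function.
F(x) = \frac{\sin{\left(- \frac{4 x^{2}}{3} + \frac{5 x}{2} + \frac{1}{4} \right)}}{4} is an antiderivative of f.
Check: d/dx[\frac{\sin{\left(- \frac{4 x^{2}}{3} + \frac{5 x}{2} + \frac{1}{4} \right)}}{4}] = - \frac{2 x \cos{\left(- \frac{4 x^{2}}{3} + \frac{5 x}{2} + \frac{1}{4} \right)}}{3} + \frac{5 \cos{\left(- \frac{4 x^{2}}{3} + \frac{5 x}{2} + \frac{1}{4} \right)}}{8} = f(x).
F(2) = - \frac{\sin{\left(\frac{1}{12} \right)}}{4}; F(1) = \frac{\sin{\left(\frac{17}{12} \right)}}{4}.
Integral = F(2) - F(1) = - \frac{\sin{\left(\frac{17}{12} \right)}}{4} - \frac{\sin{\left(\frac{1}{12} \right)}}{4}.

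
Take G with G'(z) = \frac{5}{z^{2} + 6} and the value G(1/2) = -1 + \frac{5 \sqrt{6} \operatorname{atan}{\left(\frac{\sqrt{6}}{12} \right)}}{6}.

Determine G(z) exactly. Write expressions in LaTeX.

G(z) = \frac{5 \sqrt{6} \operatorname{atan}{\left(\frac{\sqrt{6} z}{6} \right)}}{6} - 1

Recover the given G'(z) by differentiating a candidate G(z); any mismatch rules it out.
A general antiderivative is \frac{5 \sqrt{6} \operatorname{atan}{\left(\frac{\sqrt{6} z}{6} \right)}}{6} + C.
The condition gives C = -1 + \frac{5 \sqrt{6} \operatorname{atan}{\left(\frac{\sqrt{6}}{12} \right)}}{6} - (\frac{5 \sqrt{6} \operatorname{atan}{\left(\frac{\sqrt{6}}{12} \right)}}{6}) = -1.
So G(z) = \frac{5 \sqrt{6} \operatorname{atan}{\left(\frac{\sqrt{6} z}{6} \right)}}{6} - 1.
Check: d/dz[\frac{5 \sqrt{6} \operatorname{atan}{\left(\frac{\sqrt{6} z}{6} \right)}}{6} - 1] = \frac{5}{z^{2} + 6} = G'(z).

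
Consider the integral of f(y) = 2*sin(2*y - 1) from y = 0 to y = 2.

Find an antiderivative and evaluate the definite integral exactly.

A first test for any F(y): its y-derivative must equal f(y) identically.
F(y) = -cos(2*y - 1) is an antiderivative of f.
Check: d/dy[-cos(2*y - 1)] = 2*sin(2*y - 1) = f(y).
F(2) = -cos(3); F(0) = -cos(1).
Integral = F(2) - F(0) = cos(1) - cos(3).

Antiderivative: F(y) = -cos(2*y - 1); value = cos(1) - cos(3)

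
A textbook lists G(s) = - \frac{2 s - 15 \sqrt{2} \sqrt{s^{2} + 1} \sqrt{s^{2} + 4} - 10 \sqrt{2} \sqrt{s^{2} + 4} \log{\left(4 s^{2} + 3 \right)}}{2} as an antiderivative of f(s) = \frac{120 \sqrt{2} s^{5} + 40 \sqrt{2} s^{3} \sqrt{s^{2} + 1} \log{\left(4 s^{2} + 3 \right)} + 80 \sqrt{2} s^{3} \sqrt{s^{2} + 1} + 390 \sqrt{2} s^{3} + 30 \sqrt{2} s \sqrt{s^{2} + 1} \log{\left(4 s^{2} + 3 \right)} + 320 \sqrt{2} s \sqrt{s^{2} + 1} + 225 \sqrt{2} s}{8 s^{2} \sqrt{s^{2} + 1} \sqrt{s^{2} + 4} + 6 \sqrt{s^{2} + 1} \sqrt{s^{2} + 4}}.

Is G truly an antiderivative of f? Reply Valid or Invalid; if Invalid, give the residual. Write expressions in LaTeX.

Invalid: d/ds[G] - f = -1, which is not 0.

d/ds[G] = \frac{120 \sqrt{2} s^{5} + 40 \sqrt{2} s^{3} \sqrt{s^{2} + 1} \log{\left(4 s^{2} + 3 \right)} + 80 \sqrt{2} s^{3} \sqrt{s^{2} + 1} + 390 \sqrt{2} s^{3} - 8 s^{2} \sqrt{s^{2} + 1} \sqrt{s^{2} + 4} + 30 \sqrt{2} s \sqrt{s^{2} + 1} \log{\left(4 s^{2} + 3 \right)} + 320 \sqrt{2} s \sqrt{s^{2} + 1} + 225 \sqrt{2} s - 6 \sqrt{s^{2} + 1} \sqrt{s^{2} + 4}}{8 s^{2} \sqrt{s^{2} + 1} \sqrt{s^{2} + 4} + 6 \sqrt{s^{2} + 1} \sqrt{s^{2} + 4}}
d/ds[G] - f(s) = -1 != 0.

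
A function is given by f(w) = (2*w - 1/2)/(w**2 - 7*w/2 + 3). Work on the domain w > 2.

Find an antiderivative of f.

Factor the denominator ((w - 2)*(2*w - 3)) and decompose: f = -10/(2*w - 3) + 7/(w - 2); each piece integrates to a log, atan, or power term.
Check: d/dw[7*log(w - 2) - 5*log(w - 3/2)] = (4*w - 1)/(2*w**2 - 7*w + 6), which equals f(w).

An antiderivative is F(w) = 7*log(w - 2) - 5*log(w - 3/2).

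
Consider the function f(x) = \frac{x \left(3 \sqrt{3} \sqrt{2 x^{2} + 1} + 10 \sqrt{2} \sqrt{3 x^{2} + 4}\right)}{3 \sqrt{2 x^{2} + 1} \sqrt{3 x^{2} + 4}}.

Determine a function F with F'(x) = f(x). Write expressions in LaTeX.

An antiderivative is F(x) = \sqrt{x^{2} + \frac{4}{3}} + \frac{5 \sqrt{4 x^{2} + 2}}{3}.

A candidate is checked by its d/dx: the result must match f(x).
Check: d/dx[\sqrt{x^{2} + \frac{4}{3}} + \frac{5 \sqrt{4 x^{2} + 2}}{3}] = \frac{3 \sqrt{3} x \sqrt{2 x^{2} + 1} + 10 \sqrt{2} x \sqrt{3 x^{2} + 4}}{3 \sqrt{2 x^{2} + 1} \sqrt{3 x^{2} + 4}}, which equals f(x).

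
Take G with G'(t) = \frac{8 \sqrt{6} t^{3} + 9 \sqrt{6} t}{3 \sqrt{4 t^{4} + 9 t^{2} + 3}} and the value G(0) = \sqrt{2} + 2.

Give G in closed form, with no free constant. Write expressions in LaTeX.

The substitution u = \frac{2 t^{4}}{3} + \frac{3 t^{2}}{2} + \frac{1}{2} works: G'(t) is exactly (dG/du)*(du/dt) for that inner function.
A general antiderivative is 2 \sqrt{\frac{2 t^{4}}{3} + \frac{3 t^{2}}{2} + \frac{1}{2}} + C.
The condition gives C = \sqrt{2} + 2 - (\sqrt{2}) = 2.
So G(t) = \frac{\sqrt{6} \sqrt{4 t^{4} + 9 t^{2} + 3} + 6}{3}.
Check: d/dt[\frac{\sqrt{6} \sqrt{4 t^{4} + 9 t^{2} + 3} + 6}{3}] = \frac{8 \sqrt{6} t^{3} + 9 \sqrt{6} t}{3 \sqrt{4 t^{4} + 9 t^{2} + 3}} = G'(t).

G(t) = \frac{\sqrt{6} \sqrt{4 t^{4} + 9 t^{2} + 3} + 6}{3}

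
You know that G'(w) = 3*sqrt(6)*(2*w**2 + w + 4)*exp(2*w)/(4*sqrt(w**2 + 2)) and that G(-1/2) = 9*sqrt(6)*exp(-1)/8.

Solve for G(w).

G'(w) has the shape u'v + uv' for u = 3*sqrt(3*w**2/2 + 3)/2 and v = exp(2*w) — it is the derivative of the product u*v.
A general antiderivative is 3*sqrt(3*w**2/2 + 3)*exp(2*w)/2 + C.
The condition gives C = 9*sqrt(6)*exp(-1)/8 - (9*sqrt(6)*exp(-1)/8) = 0.
So G(w) = 3*sqrt(3*w**2/2 + 3)*exp(2*w)/2.
Check: d/dw[3*sqrt(3*w**2/2 + 3)*exp(2*w)/2] = sqrt(2)*(6*sqrt(3)*w**2*exp(2*w) + 3*sqrt(3)*w*exp(2*w) + 12*sqrt(3)*exp(2*w))/(4*sqrt(w**2 + 2)), which equals G'(w).

G(w) = 3*sqrt(3*w**2/2 + 3)*exp(2*w)/2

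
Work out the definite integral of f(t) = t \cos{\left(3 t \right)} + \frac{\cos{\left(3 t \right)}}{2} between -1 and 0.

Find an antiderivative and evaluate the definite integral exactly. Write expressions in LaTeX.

Antiderivative: F(t) = \frac{t \sin{\left(3 t \right)}}{3} + \frac{\sin{\left(3 t \right)}}{6} + \frac{\cos{\left(3 t \right)}}{9}; value = - \frac{\sin{\left(3 \right)}}{6} - \frac{\cos{\left(3 \right)}}{9} + \frac{1}{9}

The integrand splits into summands that can be handled one at a time.
F(t) = \frac{t \sin{\left(3 t \right)}}{3} + \frac{\sin{\left(3 t \right)}}{6} + \frac{\cos{\left(3 t \right)}}{9} is an antiderivative of f.
Check: d/dt[\frac{t \sin{\left(3 t \right)}}{3} + \frac{\sin{\left(3 t \right)}}{6} + \frac{\cos{\left(3 t \right)}}{9}] = t \cos{\left(3 t \right)} + \frac{\cos{\left(3 t \right)}}{2} = f(t).
F(0) = \frac{1}{9}; F(-1) = \frac{\cos{\left(3 \right)}}{9} + \frac{\sin{\left(3 \right)}}{6}.
Integral = F(0) - F(-1) = - \frac{\sin{\left(3 \right)}}{6} - \frac{\cos{\left(3 \right)}}{9} + \frac{1}{9}.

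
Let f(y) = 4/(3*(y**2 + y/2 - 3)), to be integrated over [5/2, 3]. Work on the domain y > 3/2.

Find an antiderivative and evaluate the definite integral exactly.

Factor the denominator (3*(y + 2)*(2*y - 3)) and decompose: f = 16/(21*(2*y - 3)) - 8/(21*(y + 2)); each piece integrates to a log, atan, or power term.
F(y) = 8*(log(y - 3/2) - log(y + 2))/21 is an antiderivative of f.
Check: d/dy[8*(log(y - 3/2) - log(y + 2))/21] = 8/(6*y**2 + 3*y - 18), which equals f(y).
F(3) = -8*log(5)/21 + 8*log(3/2)/21; F(5/2) = -8*log(9/2)/21.
Integral = F(3) - F(5/2) = -8*log(5)/21 + 8*log(3/2)/21 + 8*log(9/2)/21.

Antiderivative: F(y) = 8*(log(y - 3/2) - log(y + 2))/21; value = -8*log(5)/21 + 8*log(3/2)/21 + 8*log(9/2)/21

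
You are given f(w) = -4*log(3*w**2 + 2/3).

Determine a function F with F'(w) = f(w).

Differentiate the proposed F(w) back; it has to land on f(w) exactly.
Check: d/dw[-4*w*log(3*w**2 + 2/3) + 8*w - 8*sqrt(2)*atan(3*sqrt(2)*w/2)/3] = -4*log(3*w**2 + 2/3) = f(w).

An antiderivative is F(w) = -4*w*log(3*w**2 + 2/3) + 8*w - 8*sqrt(2)*atan(3*sqrt(2)*w/2)/3.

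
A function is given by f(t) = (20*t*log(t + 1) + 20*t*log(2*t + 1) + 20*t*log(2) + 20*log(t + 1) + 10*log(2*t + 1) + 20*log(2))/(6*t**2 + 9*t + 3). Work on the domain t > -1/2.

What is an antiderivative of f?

f has the shape u'v + uv' for u = 10*log(2*t + 1)/3 and v = log(2*t + 2) — it is the derivative of the product u*v.
Check: d/dt[10*log(2*t + 1)*log(2*t + 2)/3] = (20*t*log(t + 1) + 20*t*log(2*t + 1) + 20*t*log(2) + 20*log(t + 1) + 10*log(2*t + 1) + 20*log(2))/(6*t**2 + 9*t + 3) = f(t).

An antiderivative is F(t) = 10*log(2*t + 1)*log(2*t + 2)/3.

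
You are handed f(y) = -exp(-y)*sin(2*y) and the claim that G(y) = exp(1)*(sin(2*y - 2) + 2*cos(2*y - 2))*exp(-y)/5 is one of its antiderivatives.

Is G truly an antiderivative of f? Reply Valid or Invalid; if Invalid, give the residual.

Invalid: d/dy[G] - f = exp(1)*(exp(-1)*sin(2*y) - sin(2*y - 2))*exp(-y), which is not 0.

d/dy[G] = -exp(1)*exp(-y)*sin(2*y - 2)
d/dy[G] - f(y) = exp(1)*(exp(-1)*sin(2*y) - sin(2*y - 2))*exp(-y) != 0.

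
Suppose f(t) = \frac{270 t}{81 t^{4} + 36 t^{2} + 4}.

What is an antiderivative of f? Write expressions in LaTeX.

An antiderivative is F(t) = - \frac{5}{2 \left(\frac{3 t^{2}}{2} + \frac{1}{3}\right)}.

The substitution u = \frac{3 t^{2}}{2} + \frac{1}{3} works: f is exactly (dF/du)*(du/dt) for that inner function.
Check: d/dt[- \frac{5}{2 \left(\frac{3 t^{2}}{2} + \frac{1}{3}\right)}] = \frac{270 t}{81 t^{4} + 36 t^{2} + 4} = f(t).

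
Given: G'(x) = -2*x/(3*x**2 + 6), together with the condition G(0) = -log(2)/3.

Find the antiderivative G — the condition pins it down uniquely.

The substitution u = x**2 + 2 works: G'(x) is exactly (dG/du)*(du/dx) for that inner function.
A general antiderivative is -log(x**2 + 2)/3 + C.
The condition gives C = -log(2)/3 - (-log(2)/3) = 0.
So G(x) = -log(x**2 + 2)/3.
Check: d/dx[-log(x**2 + 2)/3] = -2*x/(3*x**2 + 6) = G'(x).

G(x) = -log(x**2 + 2)/3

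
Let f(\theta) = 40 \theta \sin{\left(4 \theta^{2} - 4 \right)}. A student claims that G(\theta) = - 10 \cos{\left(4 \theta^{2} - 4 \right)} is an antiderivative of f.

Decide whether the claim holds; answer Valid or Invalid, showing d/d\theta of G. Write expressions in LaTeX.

d/d\theta[G] = 80 \theta \sin{\left(4 \theta^{2} - 4 \right)}
d/d\theta[G] - f(\theta) = 40 \theta \sin{\left(4 \theta^{2} - 4 \right)} != 0.

Invalid: d/d\theta[G] - f = 40 \theta \sin{\left(4 \theta^{2} - 4 \right)}, which is not 0.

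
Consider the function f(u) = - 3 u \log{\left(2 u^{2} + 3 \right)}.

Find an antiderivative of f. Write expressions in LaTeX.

An antiderivative is F(u) = - \frac{3 u^{2} \log{\left(2 u^{2} + 3 \right)}}{2} + \frac{3 u^{2}}{2} - \frac{9 \log{\left(2 u^{2} + 3 \right)}}{4}.

An antiderivative F(u) passes only if d/du[F] lands on f(u) exactly.
Check: d/du[- \frac{3 u^{2} \log{\left(2 u^{2} + 3 \right)}}{2} + \frac{3 u^{2}}{2} - \frac{9 \log{\left(2 u^{2} + 3 \right)}}{4}] = - 3 u \log{\left(2 u^{2} + 3 \right)} = f(u).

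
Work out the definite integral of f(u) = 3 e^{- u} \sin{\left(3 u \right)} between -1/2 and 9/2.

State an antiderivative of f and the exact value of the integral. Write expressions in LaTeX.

Antiderivative: F(u) = - \frac{3 \left(\sin{\left(3 u \right)} + 3 \cos{\left(3 u \right)}\right) e^{- u}}{10}; value = - \frac{3 e^{\frac{1}{2}} \sin{\left(\frac{3}{2} \right)}}{10} - \frac{9 \cos{\left(\frac{27}{2} \right)}}{10 e^{\frac{9}{2}}} - \frac{3 \sin{\left(\frac{27}{2} \right)}}{10 e^{\frac{9}{2}}} + \frac{9 e^{\frac{1}{2}} \cos{\left(\frac{3}{2} \right)}}{10}

An antiderivative F(u) passes only if d/du[F] lands on f(u) exactly.
F(u) = - \frac{3 \left(\sin{\left(3 u \right)} + 3 \cos{\left(3 u \right)}\right) e^{- u}}{10} is an antiderivative of f.
Check: d/du[- \frac{3 \left(\sin{\left(3 u \right)} + 3 \cos{\left(3 u \right)}\right) e^{- u}}{10}] = 3 e^{- u} \sin{\left(3 u \right)} = f(u).
F(9/2) = - \frac{9 \cos{\left(\frac{27}{2} \right)}}{10 e^{\frac{9}{2}}} - \frac{3 \sin{\left(\frac{27}{2} \right)}}{10 e^{\frac{9}{2}}}; F(-1/2) = - \frac{9 e^{\frac{1}{2}} \cos{\left(\frac{3}{2} \right)}}{10} + \frac{3 e^{\frac{1}{2}} \sin{\left(\frac{3}{2} \right)}}{10}.
Integral = F(9/2) - F(-1/2) = - \frac{3 e^{\frac{1}{2}} \sin{\left(\frac{3}{2} \right)}}{10} - \frac{9 \cos{\left(\frac{27}{2} \right)}}{10 e^{\frac{9}{2}}} - \frac{3 \sin{\left(\frac{27}{2} \right)}}{10 e^{\frac{9}{2}}} + \frac{9 e^{\frac{1}{2}} \cos{\left(\frac{3}{2} \right)}}{10}.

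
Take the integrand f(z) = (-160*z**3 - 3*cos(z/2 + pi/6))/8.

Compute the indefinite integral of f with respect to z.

F(z) = -(20*z**4 + 3*sin(z/2 + pi/6) + 3)/4 + C

Differentiate the proposed F(z) back; it has to land on f(z) exactly.
Check: d/dz[-(20*z**4 + 3*sin(z/2 + pi/6) + 3)/4] = -20*z**3 - 3*cos(z/2 + pi/6)/8, which equals f(z).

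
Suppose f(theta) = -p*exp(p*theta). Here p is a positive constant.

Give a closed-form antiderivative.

Recover f(theta) by differentiating a candidate F(theta); any mismatch rules it out.
Check: d/dtheta[-exp(p*theta)] = -p*exp(p*theta) = f(theta).

An antiderivative is F(theta) = -exp(p*theta).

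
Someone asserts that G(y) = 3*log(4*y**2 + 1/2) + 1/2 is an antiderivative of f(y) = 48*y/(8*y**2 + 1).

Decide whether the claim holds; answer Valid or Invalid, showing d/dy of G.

Valid: G'(y) = f(y).

d/dy[G] = 48*y/(8*y**2 + 1)
This equals f(y) exactly, so the claim holds.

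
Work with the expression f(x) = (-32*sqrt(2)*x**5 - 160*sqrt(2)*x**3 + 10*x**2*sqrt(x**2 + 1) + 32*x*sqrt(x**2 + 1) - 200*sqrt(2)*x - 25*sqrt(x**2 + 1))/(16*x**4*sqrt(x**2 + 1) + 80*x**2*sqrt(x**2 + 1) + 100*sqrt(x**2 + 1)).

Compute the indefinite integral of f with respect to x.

F(x) = (-5*x/4 - 2)/(2*x**2 + 5) - 2*sqrt(2*x**2 + 2) + C

For F(x) to be correct the identity F'(x) - f(x) = 0 must hold.
Check: d/dx[(-5*x/4 - 2)/(2*x**2 + 5) - 2*sqrt(2*x**2 + 2)] = (-32*sqrt(2)*x**5 - 160*sqrt(2)*x**3 + 10*x**2*sqrt(x**2 + 1) + 32*x*sqrt(x**2 + 1) - 200*sqrt(2)*x - 25*sqrt(x**2 + 1))/(16*x**4*sqrt(x**2 + 1) + 80*x**2*sqrt(x**2 + 1) + 100*sqrt(x**2 + 1)) = f(x).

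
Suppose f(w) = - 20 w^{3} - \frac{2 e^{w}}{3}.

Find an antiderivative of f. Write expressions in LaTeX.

The integrand splits into summands that can be handled one at a time.
Check: d/dw[\frac{- 15 w^{4} - 2 e^{w}}{3}] = - 20 w^{3} - \frac{2 e^{w}}{3} = f(w).

An antiderivative is F(w) = \frac{- 15 w^{4} - 2 e^{w}}{3}.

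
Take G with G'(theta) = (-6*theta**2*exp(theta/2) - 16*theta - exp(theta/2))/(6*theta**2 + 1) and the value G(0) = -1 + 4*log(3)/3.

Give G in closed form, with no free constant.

Differentiate the proposed G(theta) back; it has to land on the given G'(theta).
A general antiderivative is -2*exp(theta/2) - 4*log(2*theta**2 + 1/3)/3 + C.
The condition gives C = -1 + 4*log(3)/3 - (-2 + 4*log(3)/3) = 1.
So G(theta) = -2*exp(theta/2) - 4*log(2*theta**2 + 1/3)/3 + 1.
Check: d/dtheta[-2*exp(theta/2) - 4*log(2*theta**2 + 1/3)/3 + 1] = (-6*theta**2*exp(theta/2) - 16*theta - exp(theta/2))/(6*theta**2 + 1) = G'(theta).

G(theta) = -2*exp(theta/2) - 4*log(2*theta**2 + 1/3)/3 + 1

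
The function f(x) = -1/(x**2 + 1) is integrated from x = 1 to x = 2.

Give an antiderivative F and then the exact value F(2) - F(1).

For F(x) to be correct the identity F'(x) - f(x) = 0 must hold.
F(x) = -atan(x) is an antiderivative of f.
Check: d/dx[-atan(x)] = -1/(x**2 + 1) = f(x).
F(2) = -atan(2); F(1) = -pi/4.
Integral = F(2) - F(1) = -atan(2) + pi/4.

Antiderivative: F(x) = -atan(x); value = -atan(2) + pi/4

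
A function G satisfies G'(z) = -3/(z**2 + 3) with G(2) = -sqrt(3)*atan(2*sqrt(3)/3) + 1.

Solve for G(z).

G(z) = -sqrt(3)*atan(sqrt(3)*z/3) + 1

A candidate passes only if d/dz[G] lands on the given G'(z) exactly.
A general antiderivative is -sqrt(3)*atan(sqrt(3)*z/3) + C.
The condition gives C = -sqrt(3)*atan(2*sqrt(3)/3) + 1 - (-sqrt(3)*atan(2*sqrt(3)/3)) = 1.
So G(z) = -sqrt(3)*atan(sqrt(3)*z/3) + 1.
Check: d/dz[-sqrt(3)*atan(sqrt(3)*z/3) + 1] = -3/(z**2 + 3) = G'(z).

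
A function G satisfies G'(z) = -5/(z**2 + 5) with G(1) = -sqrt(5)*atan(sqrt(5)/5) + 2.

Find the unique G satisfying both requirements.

G(z) = -sqrt(5)*atan(sqrt(5)*z/5) + 2

Differentiate the proposed G(z) back; it has to land on the given G'(z).
A general antiderivative is -sqrt(5)*atan(sqrt(5)*z/5) + C.
The condition gives C = -sqrt(5)*atan(sqrt(5)/5) + 2 - (-sqrt(5)*atan(sqrt(5)/5)) = 2.
So G(z) = -sqrt(5)*atan(sqrt(5)*z/5) + 2.
Check: d/dz[-sqrt(5)*atan(sqrt(5)*z/5) + 2] = -5/(z**2 + 5) = G'(z).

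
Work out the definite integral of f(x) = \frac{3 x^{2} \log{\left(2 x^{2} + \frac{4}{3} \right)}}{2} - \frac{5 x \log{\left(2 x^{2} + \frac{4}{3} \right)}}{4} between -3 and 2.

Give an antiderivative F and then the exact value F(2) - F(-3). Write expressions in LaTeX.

Antiderivative: F(x) = - \frac{x^{3}}{3} + \frac{5 x^{2}}{8} + \frac{2 x}{3} + \left(\frac{x^{3}}{2} - \frac{5 x^{2}}{8}\right) \log{\left(2 x^{2} + \frac{4}{3} \right)} - \frac{5 \log{\left(x^{2} + \frac{2}{3} \right)}}{12} - \frac{2 \sqrt{6} \operatorname{atan}{\left(\frac{\sqrt{6} x}{2} \right)}}{9}; value = - \frac{275}{24} - \frac{2 \sqrt{6} \operatorname{atan}{\left(\frac{3 \sqrt{6}}{2} \right)}}{9} - \frac{2 \sqrt{6} \operatorname{atan}{\left(\sqrt{6} \right)}}{9} - \frac{5 \log{\left(\frac{14}{3} \right)}}{12} + \frac{5 \log{\left(\frac{29}{3} \right)}}{12} + \frac{3 \log{\left(\frac{28}{3} \right)}}{2} + \frac{153 \log{\left(\frac{58}{3} \right)}}{8}

Integrate term by term and add the pieces.
F(x) = - \frac{x^{3}}{3} + \frac{5 x^{2}}{8} + \frac{2 x}{3} + \left(\frac{x^{3}}{2} - \frac{5 x^{2}}{8}\right) \log{\left(2 x^{2} + \frac{4}{3} \right)} - \frac{5 \log{\left(x^{2} + \frac{2}{3} \right)}}{12} - \frac{2 \sqrt{6} \operatorname{atan}{\left(\frac{\sqrt{6} x}{2} \right)}}{9} is an antiderivative of f.
Check: d/dx[- \frac{x^{3}}{3} + \frac{5 x^{2}}{8} + \frac{2 x}{3} + \left(\frac{x^{3}}{2} - \frac{5 x^{2}}{8}\right) \log{\left(2 x^{2} + \frac{4}{3} \right)} - \frac{5 \log{\left(x^{2} + \frac{2}{3} \right)}}{12} - \frac{2 \sqrt{6} \operatorname{atan}{\left(\frac{\sqrt{6} x}{2} \right)}}{9}] = \frac{3 x^{2} \log{\left(x^{2} + \frac{2}{3} \right)}}{2} + \frac{3 x^{2} \log{\left(2 \right)}}{2} - \frac{5 x \log{\left(x^{2} + \frac{2}{3} \right)}}{4} - \frac{5 x \log{\left(2 \right)}}{4}, which equals f(x).
F(2) = - \frac{2 \sqrt{6} \operatorname{atan}{\left(\sqrt{6} \right)}}{9} - \frac{5 \log{\left(\frac{14}{3} \right)}}{12} + \frac{7}{6} + \frac{3 \log{\left(\frac{28}{3} \right)}}{2}; F(-3) = - \frac{153 \log{\left(\frac{58}{3} \right)}}{8} - \frac{5 \log{\left(\frac{29}{3} \right)}}{12} + \frac{2 \sqrt{6} \operatorname{atan}{\left(\frac{3 \sqrt{6}}{2} \right)}}{9} + \frac{101}{8}.
Integral = F(2) - F(-3) = - \frac{275}{24} - \frac{2 \sqrt{6} \operatorname{atan}{\left(\frac{3 \sqrt{6}}{2} \right)}}{9} - \frac{2 \sqrt{6} \operatorname{atan}{\left(\sqrt{6} \right)}}{9} - \frac{5 \log{\left(\frac{14}{3} \right)}}{12} + \frac{5 \log{\left(\frac{29}{3} \right)}}{12} + \frac{3 \log{\left(\frac{28}{3} \right)}}{2} + \frac{153 \log{\left(\frac{58}{3} \right)}}{8}.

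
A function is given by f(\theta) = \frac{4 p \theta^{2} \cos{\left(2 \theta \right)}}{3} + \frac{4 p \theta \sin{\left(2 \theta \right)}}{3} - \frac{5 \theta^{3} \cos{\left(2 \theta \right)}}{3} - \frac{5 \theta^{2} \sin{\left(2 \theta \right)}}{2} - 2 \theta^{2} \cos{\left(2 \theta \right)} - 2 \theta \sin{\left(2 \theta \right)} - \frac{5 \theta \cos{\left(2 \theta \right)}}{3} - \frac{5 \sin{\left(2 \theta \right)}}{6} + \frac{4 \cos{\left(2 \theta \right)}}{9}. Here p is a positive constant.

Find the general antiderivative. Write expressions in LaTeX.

F(\theta) = \frac{2 p \theta^{2} \sin{\left(2 \theta \right)}}{3} - \frac{5 \theta^{3} \sin{\left(2 \theta \right)}}{6} - \theta^{2} \sin{\left(2 \theta \right)} - \frac{5 \theta \sin{\left(2 \theta \right)}}{6} + \frac{2 \sin{\left(2 \theta \right)}}{9} + C

Recognize the product-rule pattern: f = u'v + uv' with u = \frac{2 p \theta^{2}}{3} - \frac{5 \theta^{3}}{6} - \theta^{2} - \frac{5 \theta}{6} + \frac{2}{9}, v = \sin{\left(2 \theta \right)}, so integration by parts undoes it.
Check: d/d\theta[\frac{2 p \theta^{2} \sin{\left(2 \theta \right)}}{3} - \frac{5 \theta^{3} \sin{\left(2 \theta \right)}}{6} - \theta^{2} \sin{\left(2 \theta \right)} - \frac{5 \theta \sin{\left(2 \theta \right)}}{6} + \frac{2 \sin{\left(2 \theta \right)}}{9}] = \frac{4 p \theta^{2} \cos{\left(2 \theta \right)}}{3} + \frac{4 p \theta \sin{\left(2 \theta \right)}}{3} - \frac{5 \theta^{3} \cos{\left(2 \theta \right)}}{3} - \frac{5 \theta^{2} \sin{\left(2 \theta \right)}}{2} - 2 \theta^{2} \cos{\left(2 \theta \right)} - 2 \theta \sin{\left(2 \theta \right)} - \frac{5 \theta \cos{\left(2 \theta \right)}}{3} - \frac{5 \sin{\left(2 \theta \right)}}{6} + \frac{4 \cos{\left(2 \theta \right)}}{9} = f(\theta).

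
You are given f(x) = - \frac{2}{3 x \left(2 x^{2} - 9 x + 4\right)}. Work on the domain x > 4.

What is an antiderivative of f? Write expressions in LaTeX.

An antiderivative is F(x) = - \frac{\log{\left(x \right)}}{6} - \frac{\log{\left(x - 4 \right)}}{42} + \frac{4 \log{\left(x - \frac{1}{2} \right)}}{21}.

The denominator factors as 3 x \left(x - 4\right) \left(2 x - 1\right); partial fractions split f into directly integrable pieces: \frac{8}{21 \left(2 x - 1\right)} - \frac{1}{42 \left(x - 4\right)} - \frac{1}{6 x}.
Check: d/dx[- \frac{\log{\left(x \right)}}{6} - \frac{\log{\left(x - 4 \right)}}{42} + \frac{4 \log{\left(x - \frac{1}{2} \right)}}{21}] = - \frac{2}{6 x^{3} - 27 x^{2} + 12 x}, which equals f(x).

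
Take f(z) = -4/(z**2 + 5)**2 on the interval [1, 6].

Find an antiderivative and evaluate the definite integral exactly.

A first test for any F(z): its z-derivative must equal f(z) identically.
F(z) = (-2*sqrt(5)*z**2*atan(sqrt(5)*z/5) - 10*z - 10*sqrt(5)*atan(sqrt(5)*z/5))/(25*z**2 + 125) is an antiderivative of f.
Check: d/dz[(-2*sqrt(5)*z**2*atan(sqrt(5)*z/5) - 10*z - 10*sqrt(5)*atan(sqrt(5)*z/5))/(25*z**2 + 125)] = -4/(z**4 + 10*z**2 + 25), which equals f(z).
F(6) = -2*sqrt(5)*atan(6*sqrt(5)/5)/25 - 12/205; F(1) = -2*sqrt(5)*atan(sqrt(5)/5)/25 - 1/15.
Integral = F(6) - F(1) = -2*sqrt(5)*atan(6*sqrt(5)/5)/25 + 1/123 + 2*sqrt(5)*atan(sqrt(5)/5)/25.

Antiderivative: F(z) = (-2*sqrt(5)*z**2*atan(sqrt(5)*z/5) - 10*z - 10*sqrt(5)*atan(sqrt(5)*z/5))/(25*z**2 + 125); value = -2*sqrt(5)*atan(6*sqrt(5)/5)/25 + 1/123 + 2*sqrt(5)*atan(sqrt(5)/5)/25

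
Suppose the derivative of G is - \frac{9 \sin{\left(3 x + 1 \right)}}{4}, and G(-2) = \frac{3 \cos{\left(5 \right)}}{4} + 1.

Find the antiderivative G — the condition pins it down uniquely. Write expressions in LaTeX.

Whatever form G(x) takes, its d/dx must return the stated G'(x).
A general antiderivative is \frac{3 \cos{\left(3 x + 1 \right)}}{4} + C.
The condition gives C = \frac{3 \cos{\left(5 \right)}}{4} + 1 - (\frac{3 \cos{\left(5 \right)}}{4}) = 1.
So G(x) = \frac{3 \cos{\left(3 x + 1 \right)}}{4} + 1.
Check: d/dx[\frac{3 \cos{\left(3 x + 1 \right)}}{4} + 1] = - \frac{9 \sin{\left(3 x + 1 \right)}}{4} = G'(x).

G(x) = \frac{3 \cos{\left(3 x + 1 \right)}}{4} + 1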